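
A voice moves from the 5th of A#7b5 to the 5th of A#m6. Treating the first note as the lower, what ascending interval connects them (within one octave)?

augmented 1st

A#7b5 has E as its 5th, and A#m6 has E# as its 5th.
From E to E#: 1 semitone over a unison = augmented.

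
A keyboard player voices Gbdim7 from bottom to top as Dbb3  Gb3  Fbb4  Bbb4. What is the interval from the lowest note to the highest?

The outer voices are Dbb3 and Bbb4.
Counting 13 letters and 21 half steps from Dbb gives a major thirteenth.

major 13th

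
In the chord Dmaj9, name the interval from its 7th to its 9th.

Dmaj9 (D major ninth) is spelled D F♯ A C♯ E.
7th = C♯; 9th = E.
C♯ up to E is 3 semitones, a half step narrower than a major third, so the interval is minor.

m3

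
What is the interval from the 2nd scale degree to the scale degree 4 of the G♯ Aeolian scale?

The scale runs G♯ A♯ B C♯ D♯ E F♯.
So we need the interval from A♯ up to C♯.
From A♯ to C♯: 3 semitones over a third = minor.

minor third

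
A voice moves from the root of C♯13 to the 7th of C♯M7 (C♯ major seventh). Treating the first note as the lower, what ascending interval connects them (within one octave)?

major seventh

The root of C♯13 is C♯; the 7th of C♯M7 (C♯ major seventh) is B♯.
C♯ up to B♯ spans 7 letter names and 11 semitones — a major seventh.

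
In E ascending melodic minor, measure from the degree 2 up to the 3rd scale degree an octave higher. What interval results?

minor ninth

Spelling E ascending melodic minor: E F♯ G A B C♯ D♯.
Degree 2 = F♯; 3rd scale degree (up an octave) = G.
9 letter names make it a ninth; at 13 semitones (a half step narrower than major) the quality is minor.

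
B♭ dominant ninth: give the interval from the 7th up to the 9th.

major third

Spelling the chord: B♭-D-F-A♭-C.
The 7th is A♭ and the 9th is C.
Counting 3 letters and 4 half steps from A♭ gives a major third.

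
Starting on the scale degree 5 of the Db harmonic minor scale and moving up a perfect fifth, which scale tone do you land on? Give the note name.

The scale is Db Eb Fb Gb Ab Bbb C.
The scale degree 5 is Ab; a perfect fifth above that is Eb — scale degree 2.

Eb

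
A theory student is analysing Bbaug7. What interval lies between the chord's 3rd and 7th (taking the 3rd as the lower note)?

Bb7#5 (Bb augmented seventh): Bb, D, F#, Ab.
3rd = D; 7th = Ab.
5 letter names make it a fifth; at 6 semitones (a half step narrower than perfect) the quality is diminished.
That tritone between 3rd and 7th is what gives the dominant seventh its pull toward resolution.

diminished fifth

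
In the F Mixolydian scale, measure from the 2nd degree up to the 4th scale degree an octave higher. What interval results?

Spelling the F Mixolydian scale: F G A B♭ C D E♭.
So we need the interval from G up to B♭.
10 letter names make it a tenth; at 15 semitones (a half step narrower than major) the quality is minor.

minor tenth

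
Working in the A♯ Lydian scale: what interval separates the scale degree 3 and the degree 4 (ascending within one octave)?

major 2nd

A♯ lydian: A♯ B♯ C𝄪 D𝄪 E♯ F𝄪 G𝄪.
The scale degree 3 is C𝄪 and the 4th degree is D𝄪.
C𝄪 up to D𝄪 spans 2 letter names and 2 semitones — a major second.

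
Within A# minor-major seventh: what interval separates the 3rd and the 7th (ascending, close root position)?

A#m(maj7): A#-C#-E#-G##.
That puts C# below G##.
From C# to G##: 8 semitones over a fifth = augmented.

augmented 5th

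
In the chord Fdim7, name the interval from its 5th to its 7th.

minor third

Fdim7: F, Ab, Cb, Ebb.
5th = Cb; 7th = Ebb.
Cb up to Ebb is 3 semitones, a half step narrower than a major third, so the interval is minor.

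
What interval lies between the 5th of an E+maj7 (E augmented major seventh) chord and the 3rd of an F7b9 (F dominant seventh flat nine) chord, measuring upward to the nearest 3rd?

diminished seventh

The 5th of E+maj7 (E augmented major seventh) is B♯; the 3rd of F7b9 (F dominant seventh flat nine) is A.
B♯ up to A is 9 semitones, a whole step narrower than a major seventh, so the interval is diminished.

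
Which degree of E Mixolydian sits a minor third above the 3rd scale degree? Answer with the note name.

B

The scale is E F# G# A B C# D.
The 3rd scale degree is G#; a minor third above that is B — scale degree 5.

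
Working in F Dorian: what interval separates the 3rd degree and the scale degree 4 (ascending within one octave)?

M2

F dorian: F G Ab Bb C D Eb.
3rd degree = Ab; scale degree 4 = Bb.
Counting 2 letters and 2 half steps from Ab gives a major second.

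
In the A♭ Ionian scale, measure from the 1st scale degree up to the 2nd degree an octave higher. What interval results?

A♭ major: A♭ B♭ C D♭ E♭ F G.
The 1st scale degree is A♭ and the 2nd scale degree (up an octave) is B♭.
Counting 9 letters and 14 half steps from A♭ gives a major ninth.

major ninth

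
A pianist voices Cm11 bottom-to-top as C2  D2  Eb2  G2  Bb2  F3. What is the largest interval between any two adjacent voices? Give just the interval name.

Adjacent intervals: C2→D2 = major second; D2→Eb2 = minor second; Eb2→G2 = major third; G2→Bb2 = minor third; Bb2→F3 = perfect fifth.
The largest is Bb2 to F3, a perfect fifth (7 semitones).

perfect fifth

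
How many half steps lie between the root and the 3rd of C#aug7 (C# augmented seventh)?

C#7#5 is spelled C# E# G## B.
C# to E# is a major third: 4 semitones.

4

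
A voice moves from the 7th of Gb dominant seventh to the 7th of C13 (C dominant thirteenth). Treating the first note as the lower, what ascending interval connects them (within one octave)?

Gb dominant seventh has Fb as its 7th, and C13 (C dominant thirteenth) has Bb as its 7th.
From Fb to Bb: 6 semitones over a fourth = augmented.

augmented 4th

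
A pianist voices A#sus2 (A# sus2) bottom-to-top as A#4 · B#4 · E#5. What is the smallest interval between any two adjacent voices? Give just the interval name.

Adjacent intervals: A#4→B#4 = major second; B#4→E#5 = perfect fourth.
The smallest is A#4 to B#4, a major second (2 semitones).

M2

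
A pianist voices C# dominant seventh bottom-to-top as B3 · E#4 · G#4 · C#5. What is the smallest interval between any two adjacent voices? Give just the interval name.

minor 3rd

Adjacent intervals: B3→E#4 = augmented fourth; E#4→G#4 = minor third; G#4→C#5 = perfect fourth.
The smallest is E#4 to G#4, a minor third (3 semitones).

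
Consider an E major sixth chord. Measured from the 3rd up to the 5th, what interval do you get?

Spelling the chord: E–G#–B–C#.
So we need the interval from G# up to B.
From G# to B: 3 semitones over a third = minor.

minor 3rd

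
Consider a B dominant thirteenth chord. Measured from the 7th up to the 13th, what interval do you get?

major seventh

The chord tones of B13 are B-D♯-F♯-A-C♯-G♯.
That puts A below G♯.
From A to G♯ is 11 semitones, exactly the major seventh.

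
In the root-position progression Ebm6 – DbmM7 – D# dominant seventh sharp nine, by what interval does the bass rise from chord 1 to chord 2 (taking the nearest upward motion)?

The roots are Eb and Db.
From Eb to Db: 10 semitones over a seventh = minor.

minor seventh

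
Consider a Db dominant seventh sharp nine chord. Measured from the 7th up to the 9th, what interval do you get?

The chord tones of Db7#9 are Db–F–Ab–Cb–E.
7th = Cb; 9th = E.
Cb up to E is 5 semitones, a half step wider than a major third, so the interval is augmented.

augmented 3rd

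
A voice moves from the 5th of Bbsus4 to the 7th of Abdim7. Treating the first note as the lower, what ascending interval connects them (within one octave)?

The 5th of Bbsus4 is F; the 7th of Abdim7 is Gbb.
2 letter names make it a second; at 0 semitones (a whole step narrower than major) the quality is diminished.

diminished 2nd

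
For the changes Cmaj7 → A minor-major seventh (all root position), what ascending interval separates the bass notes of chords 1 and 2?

major sixth

The roots are C and A.
C up to A spans 6 letter names and 9 semitones — a major sixth.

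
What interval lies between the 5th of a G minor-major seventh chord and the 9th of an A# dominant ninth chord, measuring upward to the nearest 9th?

augmented sixth

G minor-major seventh has D as its 5th, and A# dominant ninth has B# as its 9th.
From D to B#: 10 semitones over a sixth = augmented.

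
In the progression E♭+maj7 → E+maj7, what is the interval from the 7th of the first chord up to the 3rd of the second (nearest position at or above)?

augmented 4th

The 7th of E♭+maj7 is D; the 3rd of E+maj7 is G♯.
D up to G♯ is 6 semitones, a half step wider than a perfect fourth, so the interval is augmented.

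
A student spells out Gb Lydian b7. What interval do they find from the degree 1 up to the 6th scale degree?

Gb lydian dominant: Gb Ab Bb C Db Eb Fb.
The degree 1 is Gb and the degree 6 is Eb.
From Gb to Eb is 9 semitones, exactly the major sixth.

major sixth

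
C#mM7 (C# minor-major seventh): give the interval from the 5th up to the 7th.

M3

The chord tones of C#m(maj7) are C#, E, G#, B#.
So we need the interval from G# up to B#.
From G# to B# is 4 semitones, exactly the major third.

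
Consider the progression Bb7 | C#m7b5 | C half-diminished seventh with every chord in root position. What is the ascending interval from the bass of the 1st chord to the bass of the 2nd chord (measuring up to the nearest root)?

augmented second

The roots are Bb and C#.
From Bb to C#: 3 semitones over a second = augmented.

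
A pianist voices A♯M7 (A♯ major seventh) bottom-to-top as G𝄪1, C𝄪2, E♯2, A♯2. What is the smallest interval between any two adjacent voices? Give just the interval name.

Adjacent intervals: G𝄪1→C𝄪2 = perfect fourth; C𝄪2→E♯2 = minor third; E♯2→A♯2 = perfect fourth.
The smallest is C𝄪2 to E♯2, a minor third (3 semitones).

minor third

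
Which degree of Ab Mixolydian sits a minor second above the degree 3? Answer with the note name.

The scale is Ab Bb C Db Eb F Gb.
The degree 3 is C; a minor second above that is Db — scale degree 4.

Db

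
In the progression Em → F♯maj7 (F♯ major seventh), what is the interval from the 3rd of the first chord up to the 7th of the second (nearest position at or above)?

augmented sixth

Em has G as its 3rd, and F♯maj7 (F♯ major seventh) has E♯ as its 7th.
G up to E♯ is 10 semitones, a half step wider than a major sixth, so the interval is augmented.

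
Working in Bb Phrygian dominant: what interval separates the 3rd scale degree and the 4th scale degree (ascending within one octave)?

minor second

The scale runs Bb Cb D Eb F Gb Ab.
So we need the interval from D up to Eb.
2 letter names make it a second; at 1 semitone (a half step narrower than major) the quality is minor.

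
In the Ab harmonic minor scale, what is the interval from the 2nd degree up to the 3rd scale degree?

Spelling the Ab harmonic minor scale: Ab Bb Cb Db Eb Fb G.
2nd degree = Bb; scale degree 3 = Cb.
Bb up to Cb is 1 semitone, a half step narrower than a major second, so the interval is minor.

minor second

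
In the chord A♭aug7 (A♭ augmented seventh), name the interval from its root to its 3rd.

The chord tones of A♭+7 (A♭ augmented seventh) are A♭ C E G♭.
The root is A♭ and the 3rd is C.
From A♭ to C is 4 semitones, exactly the major third.

M3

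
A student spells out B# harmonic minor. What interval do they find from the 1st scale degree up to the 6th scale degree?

B# harmonic minor: B# C## D# E# F## G# A##.
That puts B# below G#.
From B# to G#: 8 semitones over a sixth = minor.

m6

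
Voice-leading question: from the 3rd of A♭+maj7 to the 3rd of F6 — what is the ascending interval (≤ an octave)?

The 3rd of A♭+maj7 is C; the 3rd of F6 is A.
Counting 6 letters and 9 half steps from C gives a major sixth.

major sixth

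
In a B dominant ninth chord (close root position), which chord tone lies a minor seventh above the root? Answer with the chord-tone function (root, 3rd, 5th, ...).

Spelling the chord: B, D#, F#, A, C#.
The root is B. A minor seventh above B is A.
A is the chord's 7th.

7th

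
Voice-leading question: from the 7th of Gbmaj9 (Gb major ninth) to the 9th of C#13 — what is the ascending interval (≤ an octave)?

Gbmaj9 (Gb major ninth) has F as its 7th, and C#13 has D# as its 9th.
From F to D#: 10 semitones over a sixth = augmented.

augmented sixth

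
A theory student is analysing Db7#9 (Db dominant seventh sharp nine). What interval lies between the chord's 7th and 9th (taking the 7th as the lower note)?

A3

Db7#9 (Db dominant seventh sharp nine): Db, F, Ab, Cb, E.
So we need the interval from Cb up to E.
Cb up to E is 5 semitones, a half step wider than a major third, so the interval is augmented.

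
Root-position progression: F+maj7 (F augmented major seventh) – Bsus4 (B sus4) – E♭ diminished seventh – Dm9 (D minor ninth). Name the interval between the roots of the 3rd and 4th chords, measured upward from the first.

major seventh

The roots are E♭ and D.
E♭ up to D spans 7 letter names and 11 semitones — a major seventh.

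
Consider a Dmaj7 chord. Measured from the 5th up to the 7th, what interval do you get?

major third

Dmaj7 (D major seventh) is spelled D–F#–A–C#.
5th = A; 7th = C#.
A up to C# spans 3 letter names and 4 semitones — a major third.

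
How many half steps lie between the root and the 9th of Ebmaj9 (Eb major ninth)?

Eb major ninth: Eb G Bb D F.
Eb to F is a major ninth: 14 semitones.

14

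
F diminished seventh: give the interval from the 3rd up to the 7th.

Spelling the chord: F, A♭, C♭, E𝄫.
The 3rd is A♭ and the 7th is E𝄫.
5 letter names make it a fifth; at 6 semitones (a half step narrower than perfect) the quality is diminished.

diminished fifth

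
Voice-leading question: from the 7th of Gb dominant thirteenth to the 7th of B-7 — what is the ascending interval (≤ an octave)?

Gb dominant thirteenth has Fb as its 7th, and B-7 has A as its 7th.
Fb up to A is 5 semitones, a half step wider than a major third, so the interval is augmented.

augmented third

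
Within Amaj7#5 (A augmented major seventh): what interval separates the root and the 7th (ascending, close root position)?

M7

Spelling the chord: A, C#, E#, G#.
That puts A below G#.
From A to G# is 11 semitones, exactly the major seventh.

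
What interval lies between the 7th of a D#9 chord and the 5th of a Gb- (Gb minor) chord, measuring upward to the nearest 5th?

diminished second

D#9 has C# as its 7th, and Gb- (Gb minor) has Db as its 5th.
C# up to Db is 0 semitones, a whole step narrower than a major second, so the interval is diminished.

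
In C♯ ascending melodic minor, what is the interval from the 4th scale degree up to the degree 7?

Spelling C♯ ascending melodic minor: C♯ D♯ E F♯ G♯ A♯ B♯.
That puts F♯ below B♯.
From F♯ to B♯: 6 semitones over a fourth = augmented.

augmented fourth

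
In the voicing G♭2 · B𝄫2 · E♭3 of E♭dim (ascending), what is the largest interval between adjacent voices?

Adjacent intervals: G♭2→B𝄫2 = minor third; B𝄫2→E♭3 = augmented fourth.
The largest is B𝄫2 to E♭3, an augmented fourth (6 semitones).

A4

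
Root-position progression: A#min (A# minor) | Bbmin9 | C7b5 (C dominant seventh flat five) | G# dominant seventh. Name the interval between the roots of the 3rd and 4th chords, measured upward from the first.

The roots are C and G#.
C up to G# is 8 semitones, a half step wider than a perfect fifth, so the interval is augmented.

augmented fifth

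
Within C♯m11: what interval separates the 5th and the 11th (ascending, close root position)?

minor seventh

Spelling the chord: C♯ E G♯ B D♯ F♯.
5th = G♯; 11th = F♯.
From G♯ to F♯: 10 semitones over a seventh = minor.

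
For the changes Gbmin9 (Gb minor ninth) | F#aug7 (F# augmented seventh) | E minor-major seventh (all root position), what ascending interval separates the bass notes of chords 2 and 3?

The roots are F# and E.
F# up to E is 10 semitones, a half step narrower than a major seventh, so the interval is minor.

minor 7th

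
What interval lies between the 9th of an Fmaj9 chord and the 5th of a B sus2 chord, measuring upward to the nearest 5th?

Fmaj9 has G as its 9th, and B sus2 has F# as its 5th.
From G to F# is 11 semitones, exactly the major seventh.

M7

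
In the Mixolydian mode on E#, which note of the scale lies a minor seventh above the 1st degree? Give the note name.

The scale is E# F## G## A# B# C## D#.
The 1st degree is E#; a minor seventh above that is D# — scale degree 7.

D#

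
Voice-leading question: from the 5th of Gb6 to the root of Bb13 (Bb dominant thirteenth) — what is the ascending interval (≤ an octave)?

The 5th of Gb6 is Db; the root of Bb13 (Bb dominant thirteenth) is Bb.
Db up to Bb spans 6 letter names and 9 semitones — a major sixth.

M6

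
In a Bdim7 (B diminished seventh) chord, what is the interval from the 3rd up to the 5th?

Bdim7: B-D-F-Ab.
The 3rd is D and the 5th is F.
3 letter names make it a third; at 3 semitones (a half step narrower than major) the quality is minor.

minor third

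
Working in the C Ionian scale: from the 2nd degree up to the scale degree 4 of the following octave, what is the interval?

C major: C D E F G A B.
The 2nd degree is D and the degree 4 (up an octave) is F.
D up to F is 15 semitones, a half step narrower than a major tenth, so the interval is minor.

minor tenth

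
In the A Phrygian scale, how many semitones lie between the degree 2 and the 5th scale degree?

6

The scale is A Bb C D E F G.
Bb up to E is an augmented fourth — 6 semitones.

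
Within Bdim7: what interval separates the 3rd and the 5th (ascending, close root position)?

minor third

Bdim7 is spelled B D F Ab.
3rd = D; 5th = F.
From D to F: 3 semitones over a third = minor.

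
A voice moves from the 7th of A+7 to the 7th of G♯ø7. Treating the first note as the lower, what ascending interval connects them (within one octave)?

The 7th of A+7 is G; the 7th of G♯ø7 is F♯.
Counting 7 letters and 11 half steps from G gives a major seventh.

major seventh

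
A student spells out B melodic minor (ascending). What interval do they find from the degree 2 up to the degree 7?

M6

B melodic minor: B C♯ D E F♯ G♯ A♯.
Degree 2 = C♯; degree 7 = A♯.
Counting 6 letters and 9 half steps from C♯ gives a major sixth.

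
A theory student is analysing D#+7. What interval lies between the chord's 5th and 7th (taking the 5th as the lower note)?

The chord tones of D# augmented seventh are D#–F##–A##–C#.
That puts A## below C#.
From A## to C#: 2 semitones over a third = diminished.

diminished third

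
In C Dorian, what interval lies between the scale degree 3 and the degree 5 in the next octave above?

C dorian: C D Eb F G A Bb.
That puts Eb below G.
Eb up to G spans 10 letter names and 16 semitones — a major tenth.

major tenth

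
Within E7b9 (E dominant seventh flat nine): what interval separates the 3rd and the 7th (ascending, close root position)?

E7b9: E-G♯-B-D-F.
So we need the interval from G♯ up to D.
From G♯ to D: 6 semitones over a fifth = diminished.

diminished 5th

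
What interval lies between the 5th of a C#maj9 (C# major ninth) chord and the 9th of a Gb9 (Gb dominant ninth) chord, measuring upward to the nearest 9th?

diminished second

The 5th of C#maj9 (C# major ninth) is G#; the 9th of Gb9 (Gb dominant ninth) is Ab.
2 letter names make it a second; at 0 semitones (a whole step narrower than major) the quality is diminished.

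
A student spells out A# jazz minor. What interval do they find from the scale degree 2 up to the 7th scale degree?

major sixth

The scale runs A# B# C# D# E# F## G##.
The scale degree 2 is B# and the 7th degree is G##.
Counting 6 letters and 9 half steps from B# gives a major sixth.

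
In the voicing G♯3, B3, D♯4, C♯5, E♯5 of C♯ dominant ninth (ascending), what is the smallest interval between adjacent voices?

minor third

Adjacent intervals: G♯3→B3 = minor third; B3→D♯4 = major third; D♯4→C♯5 = minor seventh; C♯5→E♯5 = major third.
The smallest is G♯3 to B3, a minor third (3 semitones).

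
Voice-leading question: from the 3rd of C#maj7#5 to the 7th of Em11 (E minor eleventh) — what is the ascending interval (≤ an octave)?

The 3rd of C#maj7#5 is E#; the 7th of Em11 (E minor eleventh) is D.
7 letter names make it a seventh; at 9 semitones (a whole step narrower than major) the quality is diminished.

diminished seventh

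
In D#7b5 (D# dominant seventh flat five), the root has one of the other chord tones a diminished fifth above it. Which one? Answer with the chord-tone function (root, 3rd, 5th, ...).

5th

The chord tones of D#7b5 (D# dominant seventh flat five) are D# F## A C#.
The root is D#. A diminished fifth above D# is A.
A is the chord's 5th.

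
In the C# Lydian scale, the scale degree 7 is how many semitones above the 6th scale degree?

The scale is C# D# E# F## G# A# B#.
A# up to B# is a major second — 2 semitones.

2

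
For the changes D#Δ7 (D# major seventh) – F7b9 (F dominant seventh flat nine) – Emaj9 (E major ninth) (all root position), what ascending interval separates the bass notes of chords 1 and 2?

diminished third

The roots are D# and F.
From D# to F: 2 semitones over a third = diminished.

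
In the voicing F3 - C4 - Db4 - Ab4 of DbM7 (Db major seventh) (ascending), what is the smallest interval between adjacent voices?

minor second

Adjacent intervals: F3→C4 = perfect fifth; C4→Db4 = minor second; Db4→Ab4 = perfect fifth.
The smallest is C4 to Db4, a minor second (1 semitone).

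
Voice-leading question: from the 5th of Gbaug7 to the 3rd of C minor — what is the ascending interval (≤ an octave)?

minor second

Gbaug7 has D as its 5th, and C minor has Eb as its 3rd.
D up to Eb is 1 semitone, a half step narrower than a major second, so the interval is minor.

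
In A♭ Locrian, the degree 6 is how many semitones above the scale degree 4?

The scale is A♭ B𝄫 C♭ D♭ E𝄫 F♭ G♭.
D♭ up to F♭ is a minor third — 3 semitones.

3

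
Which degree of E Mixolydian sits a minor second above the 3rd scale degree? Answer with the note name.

The scale is E F# G# A B C# D.
The 3rd scale degree is G#; a minor second above that is A — scale degree 4.

A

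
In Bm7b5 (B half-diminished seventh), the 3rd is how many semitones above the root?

Bø is spelled B–D–F–A.
B to D is a minor third: 3 semitones.

3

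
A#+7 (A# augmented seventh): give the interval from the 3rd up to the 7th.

diminished fifth

A#7#5 (A# augmented seventh) is spelled A#-C##-E##-G#.
3rd = C##; 7th = G#.
C## up to G# is 6 semitones, a half step narrower than a perfect fifth, so the interval is diminished.
This 3–7 tritone is the characteristic tension at the heart of the dominant sound.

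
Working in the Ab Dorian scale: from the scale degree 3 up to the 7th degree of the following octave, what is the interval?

The scale runs Ab Bb Cb Db Eb F Gb.
The scale degree 3 is Cb and the 7th scale degree (up an octave) is Gb.
Cb up to Gb spans 12 letter names and 19 semitones — a perfect twelfth.

perfect twelfth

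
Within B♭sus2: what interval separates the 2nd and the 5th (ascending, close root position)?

Spelling the chord: B♭, C, F.
The 2nd is C and the 5th is F.
C up to F spans 4 letter names and 5 semitones — a perfect fourth.

perfect fourth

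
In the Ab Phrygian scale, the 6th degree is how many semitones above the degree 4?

The scale is Ab Bbb Cb Db Eb Fb Gb.
Db up to Fb is a minor third — 3 semitones.

3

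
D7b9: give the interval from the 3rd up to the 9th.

Spelling the chord: D, F♯, A, C, E♭.
So we need the interval from F♯ up to E♭.
From F♯ to E♭: 9 semitones over a seventh = diminished.

diminished 7th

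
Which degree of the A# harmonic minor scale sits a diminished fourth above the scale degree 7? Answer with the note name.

The scale is A# B# C# D# E# F# G##.
The scale degree 7 is G##; a diminished fourth above that is C# — scale degree 3.

C#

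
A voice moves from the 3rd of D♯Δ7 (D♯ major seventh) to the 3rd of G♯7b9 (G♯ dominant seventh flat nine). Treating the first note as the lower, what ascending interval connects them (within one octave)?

D♯Δ7 (D♯ major seventh) has F𝄪 as its 3rd, and G♯7b9 (G♯ dominant seventh flat nine) has B♯ as its 3rd.
From F𝄪 to B♯ is 5 semitones, exactly the perfect fourth.

perfect 4th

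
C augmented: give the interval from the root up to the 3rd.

major third

C+: C-E-G#.
The root is C and the 3rd is E.
From C to E is 4 semitones, exactly the major third.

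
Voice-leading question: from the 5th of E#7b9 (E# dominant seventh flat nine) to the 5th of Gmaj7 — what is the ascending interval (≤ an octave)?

E#7b9 (E# dominant seventh flat nine) has B# as its 5th, and Gmaj7 has D as its 5th.
B# up to D is 2 semitones, a whole step narrower than a major third, so the interval is diminished.

diminished 3rd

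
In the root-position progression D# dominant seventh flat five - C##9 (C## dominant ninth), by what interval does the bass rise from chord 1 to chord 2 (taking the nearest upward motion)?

The roots are D# and C##.
Counting 7 letters and 11 half steps from D# gives a major seventh.

major seventh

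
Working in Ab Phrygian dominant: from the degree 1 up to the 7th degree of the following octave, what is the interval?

The scale runs Ab Bbb C Db Eb Fb Gb.
Degree 1 = Ab; 7th degree (up an octave) = Gb.
From Ab to Gb: 22 semitones over a fourteenth = minor.

minor 14th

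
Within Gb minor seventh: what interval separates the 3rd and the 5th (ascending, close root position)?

Gbmin7 (Gb minor seventh) is spelled Gb Bbb Db Fb.
3rd = Bbb; 5th = Db.
Bbb up to Db spans 3 letter names and 4 semitones — a major third.

major third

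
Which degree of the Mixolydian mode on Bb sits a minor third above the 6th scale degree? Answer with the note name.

The scale is Bb C D Eb F G Ab.
The 6th scale degree is G; a minor third above that is Bb — scale degree 1.

Bb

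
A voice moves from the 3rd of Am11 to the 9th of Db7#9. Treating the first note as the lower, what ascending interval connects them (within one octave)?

major third

The 3rd of Am11 is C; the 9th of Db7#9 is E.
From C to E is 4 semitones, exactly the major third.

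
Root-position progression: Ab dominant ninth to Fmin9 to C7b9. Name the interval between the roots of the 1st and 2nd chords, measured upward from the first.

major sixth

The roots are Ab and F.
Ab up to F spans 6 letter names and 9 semitones — a major sixth.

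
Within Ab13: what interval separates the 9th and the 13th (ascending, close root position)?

perfect fifth

Ab13 is spelled Ab, C, Eb, Gb, Bb, F.
So we need the interval from Bb up to F.
Bb up to F spans 5 letter names and 7 semitones — a perfect fifth.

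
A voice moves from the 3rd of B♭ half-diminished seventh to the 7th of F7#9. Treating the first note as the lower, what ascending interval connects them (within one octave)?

major second

B♭ half-diminished seventh has D♭ as its 3rd, and F7#9 has E♭ as its 7th.
From D♭ to E♭ is 2 semitones, exactly the major second.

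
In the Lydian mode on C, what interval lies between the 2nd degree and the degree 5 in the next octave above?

P11

C lydian: C D E F# G A B.
So we need the interval from D up to G.
Counting 11 letters and 17 half steps from D gives a perfect eleventh.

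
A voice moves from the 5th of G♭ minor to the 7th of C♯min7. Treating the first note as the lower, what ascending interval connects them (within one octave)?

augmented sixth

G♭ minor has D♭ as its 5th, and C♯min7 has B as its 7th.
6 letter names make it a sixth; at 10 semitones (a half step wider than major) the quality is augmented.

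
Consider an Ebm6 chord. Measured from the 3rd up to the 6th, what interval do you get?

augmented fourth

Spelling the chord: Eb-Gb-Bb-C.
3rd = Gb; 6th = C.
From Gb to C: 6 semitones over a fourth = augmented.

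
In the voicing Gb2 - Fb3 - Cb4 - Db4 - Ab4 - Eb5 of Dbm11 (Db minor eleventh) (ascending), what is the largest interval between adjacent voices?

minor seventh

Adjacent intervals: Gb2→Fb3 = minor seventh; Fb3→Cb4 = perfect fifth; Cb4→Db4 = major second; Db4→Ab4 = perfect fifth; Ab4→Eb5 = perfect fifth.
The largest is Gb2 to Fb3, a minor seventh (10 semitones).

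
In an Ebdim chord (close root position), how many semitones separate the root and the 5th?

The chord tones of Eb° are Eb, Gb, Bbb.
Eb to Bbb is a diminished fifth: 6 semitones.

6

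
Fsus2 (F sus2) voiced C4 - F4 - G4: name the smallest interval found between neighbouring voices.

M2

Adjacent intervals: C4→F4 = perfect fourth; F4→G4 = major second.
The smallest is F4 to G4, a major second (2 semitones).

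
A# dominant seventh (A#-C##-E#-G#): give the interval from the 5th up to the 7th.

minor 3rd

So we need the interval from E# up to G#.
From E# to G#: 3 semitones over a third = minor.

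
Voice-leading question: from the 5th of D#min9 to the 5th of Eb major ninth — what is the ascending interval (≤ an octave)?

diminished second

The 5th of D#min9 is A#; the 5th of Eb major ninth is Bb.
A# up to Bb is 0 semitones, a whole step narrower than a major second, so the interval is diminished.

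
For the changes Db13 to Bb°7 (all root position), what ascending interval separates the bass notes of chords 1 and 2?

The roots are Db and Bb.
From Db to Bb is 9 semitones, exactly the major sixth.

major 6th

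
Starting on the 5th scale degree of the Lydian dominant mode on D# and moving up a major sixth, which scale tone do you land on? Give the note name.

The scale is D# E# F## G## A# B# C#.
The 5th scale degree is A#; a major sixth above that is F## — scale degree 3.

F##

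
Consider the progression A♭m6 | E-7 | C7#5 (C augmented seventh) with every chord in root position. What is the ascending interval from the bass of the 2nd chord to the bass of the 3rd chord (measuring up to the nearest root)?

minor sixth

The roots are E and C.
E up to C is 8 semitones, a half step narrower than a major sixth, so the interval is minor.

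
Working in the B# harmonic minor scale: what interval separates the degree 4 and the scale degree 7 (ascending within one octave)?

augmented fourth

Spelling the B# harmonic minor scale: B# C## D# E# F## G# A##.
Degree 4 = E#; 7th scale degree = A##.
From E# to A##: 6 semitones over a fourth = augmented.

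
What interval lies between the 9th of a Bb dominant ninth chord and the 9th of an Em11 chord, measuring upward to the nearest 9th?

A4

Bb dominant ninth has C as its 9th, and Em11 has F# as its 9th.
From C to F#: 6 semitones over a fourth = augmented.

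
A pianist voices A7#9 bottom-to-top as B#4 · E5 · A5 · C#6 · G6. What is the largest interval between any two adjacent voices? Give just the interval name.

diminished 5th

Adjacent intervals: B#4→E5 = diminished fourth; E5→A5 = perfect fourth; A5→C#6 = major third; C#6→G6 = diminished fifth.
The largest is C#6 to G6, a diminished fifth (6 semitones).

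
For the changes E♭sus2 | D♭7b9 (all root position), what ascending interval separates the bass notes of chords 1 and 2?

The roots are E♭ and D♭.
7 letter names make it a seventh; at 10 semitones (a half step narrower than major) the quality is minor.

minor seventh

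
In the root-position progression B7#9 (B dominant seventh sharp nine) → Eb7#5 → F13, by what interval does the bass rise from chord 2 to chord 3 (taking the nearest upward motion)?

The roots are Eb and F.
Eb up to F spans 2 letter names and 2 semitones — a major second.

major second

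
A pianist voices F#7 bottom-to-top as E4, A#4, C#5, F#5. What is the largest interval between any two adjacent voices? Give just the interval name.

Adjacent intervals: E4→A#4 = augmented fourth; A#4→C#5 = minor third; C#5→F#5 = perfect fourth.
The largest is E4 to A#4, an augmented fourth (6 semitones).

A4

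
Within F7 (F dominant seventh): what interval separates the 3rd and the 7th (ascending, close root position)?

d5

F dominant seventh: F, A, C, Eb.
The 3rd is A and the 7th is Eb.
A up to Eb is 6 semitones, a half step narrower than a perfect fifth, so the interval is diminished.
That tritone between 3rd and 7th is what gives the dominant seventh its pull toward resolution.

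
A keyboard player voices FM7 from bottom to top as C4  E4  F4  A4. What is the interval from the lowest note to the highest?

The outer voices are C4 and A4.
From C to A is 9 semitones, exactly the major sixth.

major sixth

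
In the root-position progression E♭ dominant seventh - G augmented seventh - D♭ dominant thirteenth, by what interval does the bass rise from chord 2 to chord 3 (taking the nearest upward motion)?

diminished fifth

The roots are G and D♭.
G up to D♭ is 6 semitones, a half step narrower than a perfect fifth, so the interval is diminished.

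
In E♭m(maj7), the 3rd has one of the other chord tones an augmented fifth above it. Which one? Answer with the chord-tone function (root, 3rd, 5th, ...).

The chord tones of E♭mM7 are E♭–G♭–B♭–D.
The 3rd is G♭. An augmented fifth above G♭ is D.
D is the chord's 7th.

7th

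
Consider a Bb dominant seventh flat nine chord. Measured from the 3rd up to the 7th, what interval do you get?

Spelling the chord: Bb–D–F–Ab–Cb.
That puts D below Ab.
5 letter names make it a fifth; at 6 semitones (a half step narrower than perfect) the quality is diminished.

diminished fifth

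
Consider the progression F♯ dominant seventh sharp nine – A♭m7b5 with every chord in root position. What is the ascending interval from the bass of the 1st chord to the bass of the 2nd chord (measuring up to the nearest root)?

The roots are F♯ and A♭.
3 letter names make it a third; at 2 semitones (a whole step narrower than major) the quality is diminished.

diminished third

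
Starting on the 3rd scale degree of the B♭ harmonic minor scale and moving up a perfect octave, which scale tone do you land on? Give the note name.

The scale is B♭ C D♭ E♭ F G♭ A.
The 3rd scale degree is D♭; a perfect octave above that is D♭ — scale degree 3.

Db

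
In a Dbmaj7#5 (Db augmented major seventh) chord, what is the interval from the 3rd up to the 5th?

major third

The chord tones of Dbmaj7#5 are Db, F, A, C.
So we need the interval from F up to A.
F up to A spans 3 letter names and 4 semitones — a major third.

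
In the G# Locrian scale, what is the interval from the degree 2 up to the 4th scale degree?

major third

G# locrian: G# A B C# D E F#.
Degree 2 = A; scale degree 4 = C#.
Counting 3 letters and 4 half steps from A gives a major third.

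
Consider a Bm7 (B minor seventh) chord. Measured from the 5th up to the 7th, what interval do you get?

m3

Spelling the chord: B–D–F#–A.
5th = F#; 7th = A.
F# up to A is 3 semitones, a half step narrower than a major third, so the interval is minor.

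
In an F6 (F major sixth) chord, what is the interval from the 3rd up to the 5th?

F6: F–A–C–D.
The 3rd is A and the 5th is C.
A up to C is 3 semitones, a half step narrower than a major third, so the interval is minor.

minor third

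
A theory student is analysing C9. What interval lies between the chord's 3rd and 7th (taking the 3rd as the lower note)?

diminished fifth

Spelling the chord: C E G Bb D.
So we need the interval from E up to Bb.
5 letter names make it a fifth; at 6 semitones (a half step narrower than perfect) the quality is diminished.
This 3–7 tritone is the characteristic tension at the heart of the dominant sound.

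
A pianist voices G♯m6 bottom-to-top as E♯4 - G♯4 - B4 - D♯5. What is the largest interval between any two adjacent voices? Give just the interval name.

Adjacent intervals: E♯4→G♯4 = minor third; G♯4→B4 = minor third; B4→D♯5 = major third.
The largest is B4 to D♯5, a major third (4 semitones).

major third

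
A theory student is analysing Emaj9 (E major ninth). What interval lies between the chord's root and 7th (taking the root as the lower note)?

M7

Spelling the chord: E-G#-B-D#-F#.
That puts E below D#.
E up to D# spans 7 letter names and 11 semitones — a major seventh.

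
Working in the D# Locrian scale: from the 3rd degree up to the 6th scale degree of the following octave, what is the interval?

Spelling the D# Locrian scale: D# E F# G# A B C#.
That puts F# below B.
From F# to B is 17 semitones, exactly the perfect eleventh.

P11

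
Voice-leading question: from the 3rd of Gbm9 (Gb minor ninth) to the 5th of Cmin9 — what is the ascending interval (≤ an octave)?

The 3rd of Gbm9 (Gb minor ninth) is Bbb; the 5th of Cmin9 is G.
6 letter names make it a sixth; at 10 semitones (a half step wider than major) the quality is augmented.

augmented 6th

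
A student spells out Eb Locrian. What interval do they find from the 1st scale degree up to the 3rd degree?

minor third

The scale runs Eb Fb Gb Ab Bbb Cb Db.
The 1st scale degree is Eb and the degree 3 is Gb.
3 letter names make it a third; at 3 semitones (a half step narrower than major) the quality is minor.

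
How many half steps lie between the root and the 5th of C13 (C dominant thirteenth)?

7

C13: C–E–G–Bb–D–A.
C to G is a perfect fifth: 7 semitones.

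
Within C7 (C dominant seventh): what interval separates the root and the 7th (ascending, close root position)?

Spelling the chord: C-E-G-Bb.
The root is C and the 7th is Bb.
C up to Bb is 10 semitones, a half step narrower than a major seventh, so the interval is minor.

minor 7th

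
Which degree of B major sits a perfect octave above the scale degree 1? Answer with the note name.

The scale is B C# D# E F# G# A#.
The scale degree 1 is B; a perfect octave above that is B — scale degree 1.

B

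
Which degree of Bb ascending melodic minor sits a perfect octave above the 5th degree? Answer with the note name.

F

The scale is Bb C Db Eb F G A.
The 5th degree is F; a perfect octave above that is F — scale degree 5.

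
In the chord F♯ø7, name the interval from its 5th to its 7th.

major third

The chord tones of F♯ half-diminished seventh are F♯, A, C, E.
5th = C; 7th = E.
From C to E is 4 semitones, exactly the major third.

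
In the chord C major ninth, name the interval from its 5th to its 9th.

Cmaj9 (C major ninth) is spelled C-E-G-B-D.
That puts G below D.
G up to D spans 5 letter names and 7 semitones — a perfect fifth.

perfect 5th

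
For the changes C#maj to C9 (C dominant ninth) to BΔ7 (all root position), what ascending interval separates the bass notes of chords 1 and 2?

diminished octave

The roots are C# and C.
C# up to C is 11 semitones, a half step narrower than a perfect octave, so the interval is diminished.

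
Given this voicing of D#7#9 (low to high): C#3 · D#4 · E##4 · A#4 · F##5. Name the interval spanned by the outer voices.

The outer voices are C#3 and F##5.
From C# to F##: 30 semitones over a 18th = augmented.

augmented 18th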